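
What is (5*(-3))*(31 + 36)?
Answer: -1005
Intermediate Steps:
(5*(-3))*(31 + 36) = -15*67 = -1005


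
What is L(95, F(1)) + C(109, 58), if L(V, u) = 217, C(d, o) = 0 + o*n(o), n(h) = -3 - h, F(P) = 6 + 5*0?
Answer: -3321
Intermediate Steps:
F(P) = 6 (F(P) = 6 + 0 = 6)
C(d, o) = o*(-3 - o) (C(d, o) = 0 + o*(-3 - o) = o*(-3 - o))
L(95, F(1)) + C(109, 58) = 217 - 1*58*(3 + 58) = 217 - 1*58*61 = 217 - 3538 = -3321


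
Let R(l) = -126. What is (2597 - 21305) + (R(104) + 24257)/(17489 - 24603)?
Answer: -133112843/7114 ≈ -18711.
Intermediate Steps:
(2597 - 21305) + (R(104) + 24257)/(17489 - 24603) = (2597 - 21305) + (-126 + 24257)/(17489 - 24603) = -18708 + 24131/(-7114) = -18708 + 24131*(-1/7114) = -18708 - 24131/7114 = -133112843/7114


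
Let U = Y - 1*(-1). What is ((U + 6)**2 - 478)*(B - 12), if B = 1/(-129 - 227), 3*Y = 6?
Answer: 1696381/356 ≈ 4765.1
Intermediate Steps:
Y = 2 (Y = (1/3)*6 = 2)
B = -1/356 (B = 1/(-356) = -1/356 ≈ -0.0028090)
U = 3 (U = 2 - 1*(-1) = 2 + 1 = 3)
((U + 6)**2 - 478)*(B - 12) = ((3 + 6)**2 - 478)*(-1/356 - 12) = (9**2 - 478)*(-4273/356) = (81 - 478)*(-4273/356) = -397*(-4273/356) = 1696381/356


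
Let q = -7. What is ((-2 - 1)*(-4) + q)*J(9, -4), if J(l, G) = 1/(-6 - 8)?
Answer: -5/14 ≈ -0.35714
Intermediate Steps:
J(l, G) = -1/14 (J(l, G) = 1/(-14) = -1/14)
((-2 - 1)*(-4) + q)*J(9, -4) = ((-2 - 1)*(-4) - 7)*(-1/14) = (-3*(-4) - 7)*(-1/14) = (12 - 7)*(-1/14) = 5*(-1/14) = -5/14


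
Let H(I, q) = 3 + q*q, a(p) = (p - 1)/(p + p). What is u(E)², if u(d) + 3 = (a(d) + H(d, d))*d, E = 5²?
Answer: 246772681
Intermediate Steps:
a(p) = (-1 + p)/(2*p) (a(p) = (-1 + p)/((2*p)) = (-1 + p)*(1/(2*p)) = (-1 + p)/(2*p))
H(I, q) = 3 + q²
E = 25
u(d) = -3 + d*(3 + d² + (-1 + d)/(2*d)) (u(d) = -3 + ((-1 + d)/(2*d) + (3 + d²))*d = -3 + (3 + d² + (-1 + d)/(2*d))*d = -3 + d*(3 + d² + (-1 + d)/(2*d)))
u(E)² = (-7/2 + 25³ + (7/2)*25)² = (-7/2 + 15625 + 175/2)² = 15709² = 246772681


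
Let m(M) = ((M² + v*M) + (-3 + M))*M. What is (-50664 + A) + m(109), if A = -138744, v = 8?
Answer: 1212223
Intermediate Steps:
m(M) = M*(-3 + M² + 9*M) (m(M) = ((M² + 8*M) + (-3 + M))*M = (-3 + M² + 9*M)*M = M*(-3 + M² + 9*M))
(-50664 + A) + m(109) = (-50664 - 138744) + 109*(-3 + 109² + 9*109) = -189408 + 109*(-3 + 11881 + 981) = -189408 + 109*12859 = -189408 + 1401631 = 1212223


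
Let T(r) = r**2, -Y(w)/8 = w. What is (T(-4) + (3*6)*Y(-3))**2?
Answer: 200704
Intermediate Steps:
Y(w) = -8*w
(T(-4) + (3*6)*Y(-3))**2 = ((-4)**2 + (3*6)*(-8*(-3)))**2 = (16 + 18*24)**2 = (16 + 432)**2 = 448**2 = 200704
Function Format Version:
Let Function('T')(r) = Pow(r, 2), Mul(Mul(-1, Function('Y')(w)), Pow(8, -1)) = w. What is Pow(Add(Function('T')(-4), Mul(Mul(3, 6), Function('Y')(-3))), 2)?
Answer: 200704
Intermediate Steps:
Function('Y')(w) = Mul(-8, w)
Pow(Add(Function('T')(-4), Mul(Mul(3, 6), Function('Y')(-3))), 2) = Pow(Add(Pow(-4, 2), Mul(Mul(3, 6), Mul(-8, -3))), 2) = Pow(Add(16, Mul(18, 24)), 2) = Pow(Add(16, 432), 2) = Pow(448, 2) = 200704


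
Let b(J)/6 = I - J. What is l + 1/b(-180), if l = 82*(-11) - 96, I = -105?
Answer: -449099/450 ≈ -998.00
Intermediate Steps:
b(J) = -630 - 6*J (b(J) = 6*(-105 - J) = -630 - 6*J)
l = -998 (l = -902 - 96 = -998)
l + 1/b(-180) = -998 + 1/(-630 - 6*(-180)) = -998 + 1/(-630 + 1080) = -998 + 1/450 = -449099/450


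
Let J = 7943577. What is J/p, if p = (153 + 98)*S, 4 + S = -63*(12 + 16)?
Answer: -7943577/443768 ≈ -17.900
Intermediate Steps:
S = -1768 (S = -4 - 63*(12 + 16) = -4 - 63*28 = -4 - 1764 = -1768)
p = -443768 (p = (153 + 98)*(-1768) = 251*(-1768) = -443768)
J/p = 7943577/(-443768) = 7943577*(-1/443768) = -7943577/443768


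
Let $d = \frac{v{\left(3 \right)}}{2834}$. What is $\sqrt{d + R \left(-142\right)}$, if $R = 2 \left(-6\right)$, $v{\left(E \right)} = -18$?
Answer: $\frac{\sqrt{3421430103}}{1417} \approx 41.279$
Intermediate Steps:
$R = -12$
$d = - \frac{9}{1417}$ ($d = - \frac{18}{2834} = \left(-18\right) \frac{1}{2834} = - \frac{9}{1417} \approx -0.0063514$)
$\sqrt{d + R \left(-142\right)} = \sqrt{- \frac{9}{1417} - -1704} = \sqrt{- \frac{9}{1417} + 1704} = \sqrt{\frac{2414559}{1417}} = \frac{\sqrt{3421430103}}{1417}$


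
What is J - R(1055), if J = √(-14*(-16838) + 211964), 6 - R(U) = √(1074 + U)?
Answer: -6 + √2129 + 12*√3109 ≈ 709.24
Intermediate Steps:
R(U) = 6 - √(1074 + U)
J = 12*√3109 (J = √(235732 + 211964) = √447696 = 12*√3109 ≈ 669.10)
J - R(1055) = 12*√3109 - (6 - √(1074 + 1055)) = 12*√3109 - (6 - √2129) = 12*√3109 + (-6 + √2129) = -6 + √2129 + 12*√3109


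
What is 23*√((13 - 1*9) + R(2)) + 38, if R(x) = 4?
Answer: 38 + 46*√2 ≈ 103.05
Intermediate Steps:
23*√((13 - 1*9) + R(2)) + 38 = 23*√((13 - 1*9) + 4) + 38 = 23*√((13 - 9) + 4) + 38 = 23*√(4 + 4) + 38 = 23*√8 + 38 = 23*(2*√2) + 38 = 46*√2 + 38 = 38 + 46*√2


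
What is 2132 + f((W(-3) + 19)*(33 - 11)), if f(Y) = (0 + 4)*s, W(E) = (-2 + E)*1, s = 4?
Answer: 2148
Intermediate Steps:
W(E) = -2 + E
f(Y) = 16 (f(Y) = (0 + 4)*4 = 4*4 = 16)
2132 + f((W(-3) + 19)*(33 - 11)) = 2132 + 16 = 2148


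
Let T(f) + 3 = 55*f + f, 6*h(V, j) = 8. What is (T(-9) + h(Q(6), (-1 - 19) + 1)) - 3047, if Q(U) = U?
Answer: -10658/3 ≈ -3552.7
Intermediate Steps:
h(V, j) = 4/3 (h(V, j) = (1/6)*8 = 4/3)
T(f) = -3 + 56*f (T(f) = -3 + (55*f + f) = -3 + 56*f)
(T(-9) + h(Q(6), (-1 - 19) + 1)) - 3047 = ((-3 + 56*(-9)) + 4/3) - 3047 = ((-3 - 504) + 4/3) - 3047 = (-507 + 4/3) - 3047 = -1517/3 - 3047 = -10658/3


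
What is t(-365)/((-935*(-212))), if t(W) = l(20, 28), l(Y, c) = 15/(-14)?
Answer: -3/555016 ≈ -5.4053e-6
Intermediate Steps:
l(Y, c) = -15/14 (l(Y, c) = 15*(-1/14) = -15/14)
t(W) = -15/14
t(-365)/((-935*(-212))) = -15/(14*((-935*(-212)))) = -15/14/198220 = -15/14*1/198220 = -3/555016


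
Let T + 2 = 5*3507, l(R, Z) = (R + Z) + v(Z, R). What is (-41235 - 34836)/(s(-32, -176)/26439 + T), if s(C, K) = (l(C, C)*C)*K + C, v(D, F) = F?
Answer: -2011241169/463014283 ≈ -4.3438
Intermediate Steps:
l(R, Z) = Z + 2*R (l(R, Z) = (R + Z) + R = Z + 2*R)
T = 17533 (T = -2 + 5*3507 = -2 + 17535 = 17533)
s(C, K) = C + 3*K*C² (s(C, K) = ((C + 2*C)*C)*K + C = ((3*C)*C)*K + C = (3*C²)*K + C = 3*K*C² + C = C + 3*K*C²)
(-41235 - 34836)/(s(-32, -176)/26439 + T) = (-41235 - 34836)/(-32*(1 + 3*(-32)*(-176))/26439 + 17533) = -76071/(-32*(1 + 16896)*(1/26439) + 17533) = -76071/(-32*16897*(1/26439) + 17533) = -76071/(-540704*1/26439 + 17533) = -76071/(-540704/26439 + 17533) = -76071/463014283/26439 = -76071*26439/463014283 = -2011241169/463014283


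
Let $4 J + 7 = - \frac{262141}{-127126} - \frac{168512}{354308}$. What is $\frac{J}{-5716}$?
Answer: $\frac{60958978685}{257458693346528} \approx 0.00023677$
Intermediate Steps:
$J = - \frac{60958978685}{45041758808}$ ($J = - \frac{7}{4} + \frac{- \frac{262141}{-127126} - \frac{168512}{354308}}{4} = - \frac{7}{4} + \frac{\left(-262141\right) \left(- \frac{1}{127126}\right) - \frac{42128}{88577}}{4} = - \frac{7}{4} + \frac{\frac{262141}{127126} - \frac{42128}{88577}}{4} = - \frac{7}{4} + \frac{1}{4} \cdot \frac{17864099229}{11260439702} = - \frac{7}{4} + \frac{17864099229}{45041758808} = - \frac{60958978685}{45041758808} \approx -1.3534$)
$\frac{J}{-5716} = - \frac{60958978685}{45041758808 \left(-5716\right)} = \left(- \frac{60958978685}{45041758808}\right) \left(- \frac{1}{5716}\right) = \frac{60958978685}{257458693346528}$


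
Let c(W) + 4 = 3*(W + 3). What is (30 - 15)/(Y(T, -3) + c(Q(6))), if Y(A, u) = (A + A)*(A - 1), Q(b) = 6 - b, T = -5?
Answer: 3/13 ≈ 0.23077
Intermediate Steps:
c(W) = 5 + 3*W (c(W) = -4 + 3*(W + 3) = -4 + 3*(3 + W) = -4 + (9 + 3*W) = 5 + 3*W)
Y(A, u) = 2*A*(-1 + A) (Y(A, u) = (2*A)*(-1 + A) = 2*A*(-1 + A))
(30 - 15)/(Y(T, -3) + c(Q(6))) = (30 - 15)/(2*(-5)*(-1 - 5) + (5 + 3*(6 - 1*6))) = 15/(2*(-5)*(-6) + (5 + 3*(6 - 6))) = 15/(60 + (5 + 3*0)) = 15/(60 + (5 + 0)) = 15/(60 + 5) = 15/65 = 15*(1/65) = 3/13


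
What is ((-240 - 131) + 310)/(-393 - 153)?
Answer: 61/546 ≈ 0.11172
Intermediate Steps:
((-240 - 131) + 310)/(-393 - 153) = (-371 + 310)/(-546) = -61*(-1/546) = 61/546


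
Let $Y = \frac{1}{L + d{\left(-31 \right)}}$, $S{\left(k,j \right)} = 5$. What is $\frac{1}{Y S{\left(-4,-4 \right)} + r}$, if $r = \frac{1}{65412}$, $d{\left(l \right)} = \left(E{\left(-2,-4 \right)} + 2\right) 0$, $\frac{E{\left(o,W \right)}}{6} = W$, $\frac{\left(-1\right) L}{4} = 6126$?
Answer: $- \frac{133571304}{25213} \approx -5297.7$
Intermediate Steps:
$L = -24504$ ($L = \left(-4\right) 6126 = -24504$)
$E{\left(o,W \right)} = 6 W$
$d{\left(l \right)} = 0$ ($d{\left(l \right)} = \left(6 \left(-4\right) + 2\right) 0 = \left(-24 + 2\right) 0 = \left(-22\right) 0 = 0$)
$Y = - \frac{1}{24504}$ ($Y = \frac{1}{-24504 + 0} = \frac{1}{-24504} = - \frac{1}{24504} \approx -4.081 \cdot 10^{-5}$)
$r = \frac{1}{65412} \approx 1.5288 \cdot 10^{-5}$
$\frac{1}{Y S{\left(-4,-4 \right)} + r} = \frac{1}{\left(- \frac{1}{24504}\right) 5 + \frac{1}{65412}} = \frac{1}{- \frac{5}{24504} + \frac{1}{65412}} = \frac{1}{- \frac{25213}{133571304}} = - \frac{133571304}{25213}$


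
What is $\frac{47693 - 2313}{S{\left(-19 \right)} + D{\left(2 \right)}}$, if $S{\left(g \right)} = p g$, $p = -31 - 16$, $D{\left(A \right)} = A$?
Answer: $\frac{9076}{179} \approx 50.704$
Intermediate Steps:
$p = -47$
$S{\left(g \right)} = - 47 g$
$\frac{47693 - 2313}{S{\left(-19 \right)} + D{\left(2 \right)}} = \frac{47693 - 2313}{\left(-47\right) \left(-19\right) + 2} = \frac{45380}{893 + 2} = \frac{45380}{895} = 45380 \cdot \frac{1}{895} = \frac{9076}{179}$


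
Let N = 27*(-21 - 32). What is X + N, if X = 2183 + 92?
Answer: 844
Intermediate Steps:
X = 2275
N = -1431 (N = 27*(-53) = -1431)
X + N = 2275 - 1431 = 844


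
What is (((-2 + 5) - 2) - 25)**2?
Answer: 576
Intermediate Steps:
(((-2 + 5) - 2) - 25)**2 = ((3 - 2) - 25)**2 = (1 - 25)**2 = (-24)**2 = 576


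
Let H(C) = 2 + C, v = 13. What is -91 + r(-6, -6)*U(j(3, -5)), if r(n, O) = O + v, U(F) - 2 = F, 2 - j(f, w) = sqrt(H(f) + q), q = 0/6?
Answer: -63 - 7*sqrt(5) ≈ -78.652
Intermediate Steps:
q = 0 (q = 0*(1/6) = 0)
j(f, w) = 2 - sqrt(2 + f) (j(f, w) = 2 - sqrt((2 + f) + 0) = 2 - sqrt(2 + f))
U(F) = 2 + F
r(n, O) = 13 + O (r(n, O) = O + 13 = 13 + O)
-91 + r(-6, -6)*U(j(3, -5)) = -91 + (13 - 6)*(2 + (2 - sqrt(2 + 3))) = -91 + 7*(2 + (2 - sqrt(5))) = -91 + 7*(4 - sqrt(5)) = -91 + (28 - 7*sqrt(5)) = -63 - 7*sqrt(5)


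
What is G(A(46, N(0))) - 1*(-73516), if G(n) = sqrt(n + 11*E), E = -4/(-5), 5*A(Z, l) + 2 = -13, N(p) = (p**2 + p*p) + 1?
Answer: 73516 + sqrt(145)/5 ≈ 73518.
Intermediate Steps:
N(p) = 1 + 2*p**2 (N(p) = (p**2 + p**2) + 1 = 2*p**2 + 1 = 1 + 2*p**2)
A(Z, l) = -3 (A(Z, l) = -2/5 + (1/5)*(-13) = -2/5 - 13/5 = -3)
E = 4/5 (E = -4*(-1/5) = 4/5 ≈ 0.80000)
G(n) = sqrt(44/5 + n) (G(n) = sqrt(n + 11*(4/5)) = sqrt(n + 44/5) = sqrt(44/5 + n))
G(A(46, N(0))) - 1*(-73516) = sqrt(220 + 25*(-3))/5 - 1*(-73516) = sqrt(220 - 75)/5 + 73516 = sqrt(145)/5 + 73516 = 73516 + sqrt(145)/5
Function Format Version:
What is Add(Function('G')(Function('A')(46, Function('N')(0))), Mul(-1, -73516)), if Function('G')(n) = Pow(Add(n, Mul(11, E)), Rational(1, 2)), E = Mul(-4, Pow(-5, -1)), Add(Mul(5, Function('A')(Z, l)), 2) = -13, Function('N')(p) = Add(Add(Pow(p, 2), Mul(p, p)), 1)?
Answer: Add(73516, Mul(Rational(1, 5), Pow(145, Rational(1, 2)))) ≈ 73518.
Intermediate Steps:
Function('N')(p) = Add(1, Mul(2, Pow(p, 2))) (Function('N')(p) = Add(Add(Pow(p, 2), Pow(p, 2)), 1) = Add(Mul(2, Pow(p, 2)), 1) = Add(1, Mul(2, Pow(p, 2))))
Function('A')(Z, l) = -3 (Function('A')(Z, l) = Add(Rational(-2, 5), Mul(Rational(1, 5), -13)) = Add(Rational(-2, 5), Rational(-13, 5)) = -3)
E = Rational(4, 5) (E = Mul(-4, Rational(-1, 5)) = Rational(4, 5) ≈ 0.80000)
Function('G')(n) = Pow(Add(Rational(44, 5), n), Rational(1, 2)) (Function('G')(n) = Pow(Add(n, Mul(11, Rational(4, 5))), Rational(1, 2)) = Pow(Add(n, Rational(44, 5)), Rational(1, 2)) = Pow(Add(Rational(44, 5), n), Rational(1, 2)))
Add(Function('G')(Function('A')(46, Function('N')(0))), Mul(-1, -73516)) = Add(Mul(Rational(1, 5), Pow(Add(220, Mul(25, -3)), Rational(1, 2))), Mul(-1, -73516)) = Add(Mul(Rational(1, 5), Pow(Add(220, -75), Rational(1, 2))), 73516) = Add(Mul(Rational(1, 5), Pow(145, Rational(1, 2))), 73516) = Add(73516, Mul(Rational(1, 5), Pow(145, Rational(1, 2))))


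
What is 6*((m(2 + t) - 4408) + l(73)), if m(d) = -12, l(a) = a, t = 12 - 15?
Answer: -26082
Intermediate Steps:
t = -3
6*((m(2 + t) - 4408) + l(73)) = 6*((-12 - 4408) + 73) = 6*(-4420 + 73) = 6*(-4347) = -26082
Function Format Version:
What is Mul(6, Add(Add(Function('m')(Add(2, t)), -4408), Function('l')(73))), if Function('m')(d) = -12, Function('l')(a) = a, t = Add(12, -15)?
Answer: -26082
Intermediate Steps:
t = -3
Mul(6, Add(Add(Function('m')(Add(2, t)), -4408), Function('l')(73))) = Mul(6, Add(Add(-12, -4408), 73)) = Mul(6, Add(-4420, 73)) = Mul(6, -4347) = -26082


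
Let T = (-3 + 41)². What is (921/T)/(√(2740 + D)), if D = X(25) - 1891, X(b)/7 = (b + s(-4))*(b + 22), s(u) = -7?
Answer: 307*√6771/3259108 ≈ 0.0077512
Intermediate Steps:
X(b) = 7*(-7 + b)*(22 + b) (X(b) = 7*((b - 7)*(b + 22)) = 7*((-7 + b)*(22 + b)) = 7*(-7 + b)*(22 + b))
T = 1444 (T = 38² = 1444)
D = 4031 (D = (-1078 + 7*25² + 105*25) - 1891 = (-1078 + 7*625 + 2625) - 1891 = (-1078 + 4375 + 2625) - 1891 = 5922 - 1891 = 4031)
(921/T)/(√(2740 + D)) = (921/1444)/(√(2740 + 4031)) = (921*(1/1444))/(√6771) = 921*(√6771/6771)/1444 = 307*√6771/3259108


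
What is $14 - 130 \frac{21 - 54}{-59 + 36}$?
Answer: $- \frac{3968}{23} \approx -172.52$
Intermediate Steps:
$14 - 130 \frac{21 - 54}{-59 + 36} = 14 - 130 \left(- \frac{33}{-23}\right) = 14 - 130 \left(\left(-33\right) \left(- \frac{1}{23}\right)\right) = 14 - \frac{4290}{23} = - \frac{3968}{23}$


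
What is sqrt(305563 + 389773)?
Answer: 2*sqrt(173834) ≈ 833.87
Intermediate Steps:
sqrt(305563 + 389773) = sqrt(695336) = 2*sqrt(173834)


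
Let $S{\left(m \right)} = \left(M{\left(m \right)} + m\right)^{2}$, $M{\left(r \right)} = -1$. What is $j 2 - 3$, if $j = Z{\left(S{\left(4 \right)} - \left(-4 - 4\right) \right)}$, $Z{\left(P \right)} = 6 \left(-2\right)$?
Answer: $-27$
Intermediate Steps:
$S{\left(m \right)} = \left(-1 + m\right)^{2}$
$Z{\left(P \right)} = -12$
$j = -12$
$j 2 - 3 = \left(-12\right) 2 - 3 = -24 - 3 = -27$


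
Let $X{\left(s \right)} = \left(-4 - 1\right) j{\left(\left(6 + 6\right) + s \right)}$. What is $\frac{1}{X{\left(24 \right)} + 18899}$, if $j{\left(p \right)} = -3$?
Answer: $\frac{1}{18914} \approx 5.2871 \cdot 10^{-5}$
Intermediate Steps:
$X{\left(s \right)} = 15$ ($X{\left(s \right)} = \left(-4 - 1\right) \left(-3\right) = \left(-5\right) \left(-3\right) = 15$)
$\frac{1}{X{\left(24 \right)} + 18899} = \frac{1}{15 + 18899} = \frac{1}{18914}$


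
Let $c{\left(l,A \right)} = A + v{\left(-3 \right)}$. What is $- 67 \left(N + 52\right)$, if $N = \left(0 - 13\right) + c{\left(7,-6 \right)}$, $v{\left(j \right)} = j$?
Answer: $-2010$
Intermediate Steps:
$c{\left(l,A \right)} = -3 + A$ ($c{\left(l,A \right)} = A - 3 = -3 + A$)
$N = -22$ ($N = \left(0 - 13\right) - 9 = -13 - 9 = -22$)
$- 67 \left(N + 52\right) = - 67 \left(-22 + 52\right) = \left(-67\right) 30 = -2010$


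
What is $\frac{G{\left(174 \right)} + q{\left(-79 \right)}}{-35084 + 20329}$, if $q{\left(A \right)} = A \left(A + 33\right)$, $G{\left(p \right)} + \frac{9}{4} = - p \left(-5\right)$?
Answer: $- \frac{18007}{59020} \approx -0.3051$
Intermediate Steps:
$G{\left(p \right)} = - \frac{9}{4} + 5 p$ ($G{\left(p \right)} = - \frac{9}{4} - p \left(-5\right) = - \frac{9}{4} - - 5 p = - \frac{9}{4} + 5 p$)
$q{\left(A \right)} = A \left(33 + A\right)$
$\frac{G{\left(174 \right)} + q{\left(-79 \right)}}{-35084 + 20329} = \frac{\left(- \frac{9}{4} + 5 \cdot 174\right) - 79 \left(33 - 79\right)}{-35084 + 20329} = \frac{\left(- \frac{9}{4} + 870\right) - -3634}{-14755} = \left(\frac{3471}{4} + 3634\right) \left(- \frac{1}{14755}\right) = \frac{18007}{4} \left(- \frac{1}{14755}\right) = - \frac{18007}{59020}$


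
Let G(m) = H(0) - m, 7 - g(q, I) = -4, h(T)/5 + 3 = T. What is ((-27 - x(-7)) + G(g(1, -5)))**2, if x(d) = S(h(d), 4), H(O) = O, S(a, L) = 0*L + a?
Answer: 144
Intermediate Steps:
h(T) = -15 + 5*T
S(a, L) = a (S(a, L) = 0 + a = a)
g(q, I) = 11 (g(q, I) = 7 - 1*(-4) = 7 + 4 = 11)
x(d) = -15 + 5*d
G(m) = -m (G(m) = 0 - m = -m)
((-27 - x(-7)) + G(g(1, -5)))**2 = ((-27 - (-15 + 5*(-7))) - 1*11)**2 = ((-27 - (-15 - 35)) - 11)**2 = ((-27 - 1*(-50)) - 11)**2 = ((-27 + 50) - 11)**2 = (23 - 11)**2 = 12**2 = 144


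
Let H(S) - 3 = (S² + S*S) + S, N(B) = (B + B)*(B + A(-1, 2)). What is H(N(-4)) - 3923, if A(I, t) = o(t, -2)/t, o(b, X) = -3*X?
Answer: -3784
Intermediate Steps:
A(I, t) = 6/t (A(I, t) = (-3*(-2))/t = 6/t)
N(B) = 2*B*(3 + B) (N(B) = (B + B)*(B + 6/2) = (2*B)*(B + 6*(½)) = (2*B)*(B + 3) = (2*B)*(3 + B) = 2*B*(3 + B))
H(S) = 3 + S + 2*S² (H(S) = 3 + ((S² + S*S) + S) = 3 + ((S² + S²) + S) = 3 + (2*S² + S) = 3 + (S + 2*S²) = 3 + S + 2*S²)
H(N(-4)) - 3923 = (3 + 2*(-4)*(3 - 4) + 2*(2*(-4)*(3 - 4))²) - 3923 = (3 + 2*(-4)*(-1) + 2*(2*(-4)*(-1))²) - 3923 = (3 + 8 + 2*8²) - 3923 = (3 + 8 + 2*64) - 3923 = (3 + 8 + 128) - 3923 = 139 - 3923 = -3784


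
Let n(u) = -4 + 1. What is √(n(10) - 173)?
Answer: 4*I*√11 ≈ 13.266*I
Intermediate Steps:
n(u) = -3
√(n(10) - 173) = √(-3 - 173) = √(-176) = 4*I*√11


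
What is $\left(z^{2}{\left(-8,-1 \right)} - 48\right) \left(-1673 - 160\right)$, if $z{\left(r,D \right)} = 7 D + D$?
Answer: $-29328$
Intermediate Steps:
$z{\left(r,D \right)} = 8 D$
$\left(z^{2}{\left(-8,-1 \right)} - 48\right) \left(-1673 - 160\right) = \left(\left(8 \left(-1\right)\right)^{2} - 48\right) \left(-1673 - 160\right) = \left(\left(-8\right)^{2} - 48\right) \left(-1833\right) = \left(64 - 48\right) \left(-1833\right) = 16 \left(-1833\right) = -29328$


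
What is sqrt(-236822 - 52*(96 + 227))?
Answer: I*sqrt(253618) ≈ 503.6*I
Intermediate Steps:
sqrt(-236822 - 52*(96 + 227)) = sqrt(-236822 - 52*323) = sqrt(-236822 - 16796) = sqrt(-253618) = I*sqrt(253618)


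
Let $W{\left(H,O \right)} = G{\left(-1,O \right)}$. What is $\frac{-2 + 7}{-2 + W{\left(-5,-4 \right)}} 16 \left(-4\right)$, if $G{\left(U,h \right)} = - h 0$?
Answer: $160$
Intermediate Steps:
$G{\left(U,h \right)} = 0$
$W{\left(H,O \right)} = 0$
$\frac{-2 + 7}{-2 + W{\left(-5,-4 \right)}} 16 \left(-4\right) = \frac{-2 + 7}{-2 + 0} \cdot 16 \left(-4\right) = \frac{5}{-2} \cdot 16 \left(-4\right) = 5 \left(- \frac{1}{2}\right) 16 \left(-4\right) = \left(- \frac{5}{2}\right) 16 \left(-4\right) = \left(-40\right) \left(-4\right) = 160$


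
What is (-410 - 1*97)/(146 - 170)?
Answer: 169/8 ≈ 21.125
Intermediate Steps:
(-410 - 1*97)/(146 - 170) = (-410 - 97)/(-24) = -507*(-1/24) = 169/8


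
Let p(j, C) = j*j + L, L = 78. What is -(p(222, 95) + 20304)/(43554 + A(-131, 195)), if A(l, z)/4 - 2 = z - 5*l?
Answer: -11611/7827 ≈ -1.4835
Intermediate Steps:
p(j, C) = 78 + j**2 (p(j, C) = j*j + 78 = j**2 + 78 = 78 + j**2)
A(l, z) = 8 - 20*l + 4*z (A(l, z) = 8 + 4*(z - 5*l) = 8 + (-20*l + 4*z) = 8 - 20*l + 4*z)
-(p(222, 95) + 20304)/(43554 + A(-131, 195)) = -((78 + 222**2) + 20304)/(43554 + (8 - 20*(-131) + 4*195)) = -((78 + 49284) + 20304)/(43554 + (8 + 2620 + 780)) = -(49362 + 20304)/(43554 + 3408) = -69666/46962 = -1*11611/7827 = -11611/7827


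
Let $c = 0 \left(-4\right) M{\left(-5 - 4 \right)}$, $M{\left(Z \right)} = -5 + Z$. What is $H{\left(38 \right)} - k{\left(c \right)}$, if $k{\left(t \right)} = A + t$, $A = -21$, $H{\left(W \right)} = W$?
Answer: $59$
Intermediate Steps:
$c = 0$ ($c = 0 \left(-4\right) \left(-5 - 9\right) = 0 \left(-5 - 9\right) = 0 \left(-14\right) = 0$)
$k{\left(t \right)} = -21 + t$
$H{\left(38 \right)} - k{\left(c \right)} = 38 - \left(-21 + 0\right) = 38 - -21 = 38 + 21 = 59$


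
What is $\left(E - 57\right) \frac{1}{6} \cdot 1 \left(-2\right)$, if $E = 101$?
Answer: $- \frac{44}{3} \approx -14.667$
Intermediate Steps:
$\left(E - 57\right) \frac{1}{6} \cdot 1 \left(-2\right) = \left(101 - 57\right) \frac{1}{6} \cdot 1 \left(-2\right) = 44 \cdot \frac{1}{6} \cdot 1 \left(-2\right) = 44 \cdot \frac{1}{6} \left(-2\right) = 44 \left(- \frac{1}{3}\right) = - \frac{44}{3}$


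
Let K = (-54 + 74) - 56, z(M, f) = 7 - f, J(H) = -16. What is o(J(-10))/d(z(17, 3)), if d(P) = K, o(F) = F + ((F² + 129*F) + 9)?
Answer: 605/12 ≈ 50.417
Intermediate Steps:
o(F) = 9 + F² + 130*F (o(F) = F + (9 + F² + 129*F) = 9 + F² + 130*F)
K = -36 (K = 20 - 56 = -36)
d(P) = -36
o(J(-10))/d(z(17, 3)) = (9 + (-16)² + 130*(-16))/(-36) = (9 + 256 - 2080)*(-1/36) = -1815*(-1/36) = 605/12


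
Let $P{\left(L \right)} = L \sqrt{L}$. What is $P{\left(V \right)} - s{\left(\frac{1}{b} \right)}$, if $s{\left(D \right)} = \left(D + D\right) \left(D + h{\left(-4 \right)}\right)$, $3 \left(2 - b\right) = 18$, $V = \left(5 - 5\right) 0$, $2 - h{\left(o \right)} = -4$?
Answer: $\frac{23}{8} \approx 2.875$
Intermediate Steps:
$h{\left(o \right)} = 6$ ($h{\left(o \right)} = 2 - -4 = 2 + 4 = 6$)
$V = 0$ ($V = 0 \cdot 0 = 0$)
$b = -4$ ($b = 2 - 6 = -4$)
$P{\left(L \right)} = L^{\frac{3}{2}}$
$s{\left(D \right)} = 2 D \left(6 + D\right)$ ($s{\left(D \right)} = \left(D + D\right) \left(D + 6\right) = 2 D \left(6 + D\right)$)
$P{\left(V \right)} - s{\left(\frac{1}{b} \right)} = 0^{\frac{3}{2}} - \frac{2 \left(6 + \frac{1}{-4}\right)}{-4} = 0 - 2 \left(- \frac{1}{4}\right) \left(6 - \frac{1}{4}\right) = 0 - 2 \left(- \frac{1}{4}\right) \frac{23}{4} = 0 - - \frac{23}{8} = 0 + \frac{23}{8} = \frac{23}{8}$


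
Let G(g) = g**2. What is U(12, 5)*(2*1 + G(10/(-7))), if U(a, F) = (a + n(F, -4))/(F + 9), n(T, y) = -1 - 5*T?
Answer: -198/49 ≈ -4.0408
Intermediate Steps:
U(a, F) = (-1 + a - 5*F)/(9 + F) (U(a, F) = (a + (-1 - 5*F))/(F + 9) = (-1 + a - 5*F)/(9 + F))
U(12, 5)*(2*1 + G(10/(-7))) = ((-1 + 12 - 5*5)/(9 + 5))*(2*1 + (10/(-7))**2) = ((-1 + 12 - 25)/14)*(2 + (10*(-1/7))**2) = ((1/14)*(-14))*(2 + (-10/7)**2) = -(2 + 100/49) = -1*198/49 = -198/49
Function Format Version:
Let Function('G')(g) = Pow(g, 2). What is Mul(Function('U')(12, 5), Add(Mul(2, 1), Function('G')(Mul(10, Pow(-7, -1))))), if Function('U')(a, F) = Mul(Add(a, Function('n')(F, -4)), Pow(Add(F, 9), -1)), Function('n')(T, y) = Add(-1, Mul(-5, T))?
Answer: Rational(-198, 49) ≈ -4.0408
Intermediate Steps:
Function('U')(a, F) = Mul(Pow(Add(9, F), -1), Add(-1, a, Mul(-5, F))) (Function('U')(a, F) = Mul(Add(a, Add(-1, Mul(-5, F))), Pow(Add(F, 9), -1)) = Mul(Add(-1, a, Mul(-5, F)), Pow(Add(9, F), -1)) = Mul(Pow(Add(9, F), -1), Add(-1, a, Mul(-5, F))))
Mul(Function('U')(12, 5), Add(Mul(2, 1), Function('G')(Mul(10, Pow(-7, -1))))) = Mul(Mul(Pow(Add(9, 5), -1), Add(-1, 12, Mul(-5, 5))), Add(Mul(2, 1), Pow(Mul(10, Pow(-7, -1)), 2))) = Mul(Mul(Pow(14, -1), Add(-1, 12, -25)), Add(2, Pow(Mul(10, Rational(-1, 7)), 2))) = Mul(Mul(Rational(1, 14), -14), Add(2, Pow(Rational(-10, 7), 2))) = Mul(-1, Add(2, Rational(100, 49))) = Mul(-1, Rational(198, 49)) = Rational(-198, 49)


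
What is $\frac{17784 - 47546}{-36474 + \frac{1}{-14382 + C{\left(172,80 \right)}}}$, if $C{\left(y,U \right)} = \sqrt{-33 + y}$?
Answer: $\frac{9762385380930768}{11964022749239339} - \frac{1294 \sqrt{139}}{11964022749239339} \approx 0.81598$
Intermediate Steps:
$\frac{17784 - 47546}{-36474 + \frac{1}{-14382 + C{\left(172,80 \right)}}} = \frac{17784 - 47546}{-36474 + \frac{1}{-14382 + \sqrt{-33 + 172}}} = - \frac{29762}{-36474 + \frac{1}{-14382 + \sqrt{139}}}$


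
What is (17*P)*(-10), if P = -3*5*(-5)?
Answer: -12750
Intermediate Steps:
P = 75 (P = -15*(-5) = 75)
(17*P)*(-10) = (17*75)*(-10) = 1275*(-10) = -12750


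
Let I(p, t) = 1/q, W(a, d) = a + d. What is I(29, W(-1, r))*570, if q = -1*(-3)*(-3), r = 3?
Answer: -190/3 ≈ -63.333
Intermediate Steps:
q = -9 (q = 3*(-3) = -9)
I(p, t) = -1/9 (I(p, t) = 1/(-9) = -1/9)
I(29, W(-1, r))*570 = -1/9*570 = -190/3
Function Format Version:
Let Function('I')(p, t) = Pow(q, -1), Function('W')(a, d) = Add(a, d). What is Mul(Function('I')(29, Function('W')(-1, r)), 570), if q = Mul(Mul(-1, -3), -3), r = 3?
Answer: Rational(-190, 3) ≈ -63.333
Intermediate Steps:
q = -9 (q = Mul(3, -3) = -9)
Function('I')(p, t) = Rational(-1, 9) (Function('I')(p, t) = Pow(-9, -1) = Rational(-1, 9))
Mul(Function('I')(29, Function('W')(-1, r)), 570) = Mul(Rational(-1, 9), 570) = Rational(-190, 3)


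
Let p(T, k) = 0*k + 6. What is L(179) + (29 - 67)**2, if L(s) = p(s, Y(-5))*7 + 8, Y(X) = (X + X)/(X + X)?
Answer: 1494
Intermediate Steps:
Y(X) = 1 (Y(X) = (2*X)/((2*X)) = (2*X)*(1/(2*X)) = 1)
p(T, k) = 6 (p(T, k) = 0 + 6 = 6)
L(s) = 50 (L(s) = 6*7 + 8 = 42 + 8 = 50)
L(179) + (29 - 67)**2 = 50 + (29 - 67)**2 = 50 + (-38)**2 = 50 + 1444 = 1494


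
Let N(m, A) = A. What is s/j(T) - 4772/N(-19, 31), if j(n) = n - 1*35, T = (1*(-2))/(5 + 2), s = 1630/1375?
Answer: -324208842/2105675 ≈ -153.97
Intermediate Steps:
s = 326/275 (s = 1630*(1/1375) = 326/275 ≈ 1.1855)
T = -2/7 ≈ -0.28571
j(n) = -35 + n (j(n) = n - 35 = -35 + n)
s/j(T) - 4772/N(-19, 31) = 326/(275*(-35 - 2/7)) - 4772/31 = 326/(275*(-247/7)) - 4772*1/31 = (326/275)*(-7/247) - 4772/31 = -2282/67925 - 4772/31 = -324208842/2105675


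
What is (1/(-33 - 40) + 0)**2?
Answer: 1/5329 ≈ 0.00018765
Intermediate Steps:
(1/(-33 - 40) + 0)**2 = (1/(-73) + 0)**2 = (-1/73 + 0)**2 = (-1/73)**2 = 1/5329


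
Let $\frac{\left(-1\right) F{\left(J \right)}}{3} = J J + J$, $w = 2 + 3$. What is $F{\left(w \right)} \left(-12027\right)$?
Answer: $1082430$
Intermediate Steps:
$w = 5$
$F{\left(J \right)} = - 3 J - 3 J^{2}$ ($F{\left(J \right)} = - 3 \left(J J + J\right) = - 3 \left(J^{2} + J\right) = - 3 \left(J + J^{2}\right) = - 3 J - 3 J^{2}$)
$F{\left(w \right)} \left(-12027\right) = \left(-3\right) 5 \left(1 + 5\right) \left(-12027\right) = \left(-3\right) 5 \cdot 6 \left(-12027\right) = \left(-90\right) \left(-12027\right) = 1082430$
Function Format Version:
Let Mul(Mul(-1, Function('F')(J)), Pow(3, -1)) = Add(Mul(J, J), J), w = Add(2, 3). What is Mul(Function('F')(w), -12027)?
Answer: 1082430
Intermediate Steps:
w = 5
Function('F')(J) = Add(Mul(-3, J), Mul(-3, Pow(J, 2))) (Function('F')(J) = Mul(-3, Add(Mul(J, J), J)) = Mul(-3, Add(Pow(J, 2), J)) = Mul(-3, Add(J, Pow(J, 2))) = Add(Mul(-3, J), Mul(-3, Pow(J, 2))))
Mul(Function('F')(w), -12027) = Mul(Mul(-3, 5, Add(1, 5)), -12027) = Mul(Mul(-3, 5, 6), -12027) = Mul(-90, -12027) = 1082430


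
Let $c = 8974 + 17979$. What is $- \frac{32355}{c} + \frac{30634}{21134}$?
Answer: $\frac{70943816}{284812351} \approx 0.24909$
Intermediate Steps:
$c = 26953$
$- \frac{32355}{c} + \frac{30634}{21134} = - \frac{32355}{26953} + \frac{30634}{21134} = \left(-32355\right) \frac{1}{26953} + 30634 \cdot \frac{1}{21134} = - \frac{32355}{26953} + \frac{15317}{10567} = \frac{70943816}{284812351}$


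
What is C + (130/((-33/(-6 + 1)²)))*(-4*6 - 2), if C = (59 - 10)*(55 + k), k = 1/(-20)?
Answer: 3467083/660 ≈ 5253.2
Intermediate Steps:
k = -1/20 ≈ -0.050000
C = 53851/20 (C = (59 - 10)*(55 - 1/20) = 49*(1099/20) = 53851/20 ≈ 2692.6)
C + (130/((-33/(-6 + 1)²)))*(-4*6 - 2) = 53851/20 + (130/((-33/(-6 + 1)²)))*(-4*6 - 2) = 53851/20 + (130/((-33/((-5)²))))*(-24 - 2) = 53851/20 + (130/((-33/25)))*(-26) = 53851/20 + (130/((-33*1/25)))*(-26) = 53851/20 + (130/(-33/25))*(-26) = 53851/20 + (130*(-25/33))*(-26) = 53851/20 - 3250/33*(-26) = 53851/20 + 84500/33 = 3467083/660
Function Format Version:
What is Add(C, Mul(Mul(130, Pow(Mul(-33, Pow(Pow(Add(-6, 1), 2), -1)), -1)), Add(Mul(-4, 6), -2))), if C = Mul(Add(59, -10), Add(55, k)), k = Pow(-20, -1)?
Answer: Rational(3467083, 660) ≈ 5253.2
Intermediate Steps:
k = Rational(-1, 20) ≈ -0.050000
C = Rational(53851, 20) (C = Mul(Add(59, -10), Add(55, Rational(-1, 20))) = Mul(49, Rational(1099, 20)) = Rational(53851, 20) ≈ 2692.6)
Add(C, Mul(Mul(130, Pow(Mul(-33, Pow(Pow(Add(-6, 1), 2), -1)), -1)), Add(Mul(-4, 6), -2))) = Add(Rational(53851, 20), Mul(Mul(130, Pow(Mul(-33, Pow(Pow(Add(-6, 1), 2), -1)), -1)), Add(Mul(-4, 6), -2))) = Add(Rational(53851, 20), Mul(Mul(130, Pow(Mul(-33, Pow(Pow(-5, 2), -1)), -1)), Add(-24, -2))) = Add(Rational(53851, 20), Mul(Mul(130, Pow(Mul(-33, Pow(25, -1)), -1)), -26)) = Add(Rational(53851, 20), Mul(Mul(130, Pow(Mul(-33, Rational(1, 25)), -1)), -26)) = Add(Rational(53851, 20), Mul(Mul(130, Pow(Rational(-33, 25), -1)), -26)) = Add(Rational(53851, 20), Mul(Mul(130, Rational(-25, 33)), -26)) = Add(Rational(53851, 20), Mul(Rational(-3250, 33), -26)) = Add(Rational(53851, 20), Rational(84500, 33)) = Rational(3467083, 660)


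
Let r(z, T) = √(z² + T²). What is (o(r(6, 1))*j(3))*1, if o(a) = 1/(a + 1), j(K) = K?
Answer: -1/12 + √37/12 ≈ 0.42356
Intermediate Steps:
r(z, T) = √(T² + z²)
o(a) = 1/(1 + a)
(o(r(6, 1))*j(3))*1 = (3/(1 + √(1² + 6²)))*1 = (3/(1 + √(1 + 36)))*1 = (3/(1 + √37))*1 = 3/(1 + √37)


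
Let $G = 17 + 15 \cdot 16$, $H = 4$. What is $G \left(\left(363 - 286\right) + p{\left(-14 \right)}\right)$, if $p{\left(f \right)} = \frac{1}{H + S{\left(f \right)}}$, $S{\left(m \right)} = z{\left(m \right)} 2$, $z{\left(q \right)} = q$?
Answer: $\frac{474679}{24} \approx 19778.0$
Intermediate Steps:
$G = 257$ ($G = 17 + 240 = 257$)
$S{\left(m \right)} = 2 m$ ($S{\left(m \right)} = m 2 = 2 m$)
$p{\left(f \right)} = \frac{1}{4 + 2 f}$
$G \left(\left(363 - 286\right) + p{\left(-14 \right)}\right) = 257 \left(\left(363 - 286\right) + \frac{1}{2 \left(2 - 14\right)}\right) = 257 \left(77 + \frac{1}{2 \left(-12\right)}\right) = 257 \left(77 + \frac{1}{2} \left(- \frac{1}{12}\right)\right) = 257 \left(77 - \frac{1}{24}\right) = 257 \cdot \frac{1847}{24} = \frac{474679}{24}$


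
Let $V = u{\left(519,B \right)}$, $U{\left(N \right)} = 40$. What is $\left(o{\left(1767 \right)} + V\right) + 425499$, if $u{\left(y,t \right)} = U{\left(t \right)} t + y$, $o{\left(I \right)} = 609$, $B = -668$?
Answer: $399907$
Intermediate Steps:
$u{\left(y,t \right)} = y + 40 t$ ($u{\left(y,t \right)} = 40 t + y = y + 40 t$)
$V = -26201$ ($V = 519 + 40 \left(-668\right) = 519 - 26720 = -26201$)
$\left(o{\left(1767 \right)} + V\right) + 425499 = \left(609 - 26201\right) + 425499 = -25592 + 425499 = 399907$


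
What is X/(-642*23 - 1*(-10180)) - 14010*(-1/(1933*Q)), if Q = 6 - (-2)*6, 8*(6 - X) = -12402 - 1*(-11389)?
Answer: 79513741/212753712 ≈ 0.37374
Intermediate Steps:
X = 1061/8 (X = 6 - (-12402 - 1*(-11389))/8 = 6 - (-12402 + 11389)/8 = 6 - ⅛*(-1013) = 6 + 1013/8 = 1061/8 ≈ 132.63)
Q = 18 (Q = 6 - 2*(-6) = 6 + 12 = 18)
X/(-642*23 - 1*(-10180)) - 14010*(-1/(1933*Q)) = 1061/(8*(-642*23 - 1*(-10180))) - 14010/((-1933*18)) = 1061/(8*(-14766 + 10180)) - 14010/(-34794) = (1061/8)/(-4586) - 14010*(-1/34794) = (1061/8)*(-1/4586) + 2335/5799 = -1061/36688 + 2335/5799 = 79513741/212753712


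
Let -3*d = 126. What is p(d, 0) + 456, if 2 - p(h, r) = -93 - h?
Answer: 509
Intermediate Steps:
d = -42 (d = -⅓*126 = -42)
p(h, r) = 95 + h (p(h, r) = 2 - (-93 - h) = 2 + (93 + h) = 95 + h)
p(d, 0) + 456 = (95 - 42) + 456 = 53 + 456 = 509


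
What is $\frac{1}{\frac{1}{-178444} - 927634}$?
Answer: $- \frac{178444}{165530721497} \approx -1.078 \cdot 10^{-6}$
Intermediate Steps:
$\frac{1}{\frac{1}{-178444} - 927634} = \frac{1}{- \frac{1}{178444} - 927634} = \frac{1}{- \frac{165530721497}{178444}} = - \frac{178444}{165530721497}$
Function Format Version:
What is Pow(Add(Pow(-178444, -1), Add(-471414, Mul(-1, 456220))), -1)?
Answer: Rational(-178444, 165530721497) ≈ -1.0780e-6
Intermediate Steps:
Pow(Add(Pow(-178444, -1), Add(-471414, Mul(-1, 456220))), -1) = Pow(Add(Rational(-1, 178444), Add(-471414, -456220)), -1) = Pow(Add(Rational(-1, 178444), -927634), -1) = Pow(Rational(-165530721497, 178444), -1) = Rational(-178444, 165530721497)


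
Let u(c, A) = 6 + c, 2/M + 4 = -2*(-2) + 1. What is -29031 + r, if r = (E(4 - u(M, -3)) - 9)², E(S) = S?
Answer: -28862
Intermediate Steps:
M = 2 (M = 2/(-4 + (-2*(-2) + 1)) = 2/(-4 + (4 + 1)) = 2/(-4 + 5) = 2/1 = 2*1 = 2)
r = 169 (r = ((4 - (6 + 2)) - 9)² = ((4 - 1*8) - 9)² = ((4 - 8) - 9)² = (-4 - 9)² = (-13)² = 169)
-29031 + r = -29031 + 169 = -28862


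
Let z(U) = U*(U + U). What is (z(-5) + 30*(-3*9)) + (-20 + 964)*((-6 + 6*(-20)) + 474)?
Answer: 327752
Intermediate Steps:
z(U) = 2*U² (z(U) = U*(2*U) = 2*U²)
(z(-5) + 30*(-3*9)) + (-20 + 964)*((-6 + 6*(-20)) + 474) = (2*(-5)² + 30*(-3*9)) + (-20 + 964)*((-6 + 6*(-20)) + 474) = (2*25 + 30*(-27)) + 944*((-6 - 120) + 474) = (50 - 810) + 944*(-126 + 474) = -760 + 944*348 = -760 + 328512 = 327752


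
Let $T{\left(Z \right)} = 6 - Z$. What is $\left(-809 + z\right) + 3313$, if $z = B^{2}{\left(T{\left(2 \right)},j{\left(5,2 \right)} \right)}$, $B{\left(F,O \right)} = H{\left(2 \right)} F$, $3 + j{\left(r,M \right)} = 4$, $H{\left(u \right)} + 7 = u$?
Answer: $2904$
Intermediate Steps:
$H{\left(u \right)} = -7 + u$
$j{\left(r,M \right)} = 1$ ($j{\left(r,M \right)} = -3 + 4 = 1$)
$B{\left(F,O \right)} = - 5 F$ ($B{\left(F,O \right)} = \left(-7 + 2\right) F = - 5 F$)
$z = 400$ ($z = \left(- 5 \left(6 - 2\right)\right)^{2} = \left(\left(-5\right) 4\right)^{2} = \left(-20\right)^{2} = 400$)
$\left(-809 + z\right) + 3313 = \left(-809 + 400\right) + 3313 = -409 + 3313 = 2904$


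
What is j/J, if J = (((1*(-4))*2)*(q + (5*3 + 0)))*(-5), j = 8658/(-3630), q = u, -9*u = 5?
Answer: -999/242000 ≈ -0.0041281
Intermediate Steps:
u = -5/9 (u = -⅑*5 = -5/9 ≈ -0.55556)
q = -5/9 ≈ -0.55556
j = -1443/605 (j = 8658*(-1/3630) = -1443/605 ≈ -2.3851)
J = 5200/9 (J = (((1*(-4))*2)*(-5/9 + (5*3 + 0)))*(-5) = ((-4*2)*(-5/9 + (15 + 0)))*(-5) = -8*(-5/9 + 15)*(-5) = -8*130/9*(-5) = -1040/9*(-5) = 5200/9 ≈ 577.78)
j/J = -1443/(605*5200/9) = -1443/605*9/5200 = -999/242000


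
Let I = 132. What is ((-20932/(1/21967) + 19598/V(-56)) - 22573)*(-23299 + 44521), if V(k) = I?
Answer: -107344958133051/11 ≈ -9.7586e+12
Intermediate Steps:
V(k) = 132
((-20932/(1/21967) + 19598/V(-56)) - 22573)*(-23299 + 44521) = ((-20932/(1/21967) + 19598/132) - 22573)*(-23299 + 44521) = ((-20932/1/21967 + 19598*(1/132)) - 22573)*21222 = ((-20932*21967 + 9799/66) - 22573)*21222 = ((-459813244 + 9799/66) - 22573)*21222 = (-30347664305/66 - 22573)*21222 = -30349154123/66*21222 = -107344958133051/11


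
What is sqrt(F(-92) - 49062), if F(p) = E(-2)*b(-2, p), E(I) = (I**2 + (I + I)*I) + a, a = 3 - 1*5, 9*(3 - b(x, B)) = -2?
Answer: 2*I*sqrt(110317)/3 ≈ 221.43*I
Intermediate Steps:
b(x, B) = 29/9 (b(x, B) = 3 - 1/9*(-2) = 3 + 2/9 = 29/9)
a = -2 (a = 3 - 5 = -2)
E(I) = -2 + 3*I**2 (E(I) = (I**2 + (I + I)*I) - 2 = (I**2 + (2*I)*I) - 2 = (I**2 + 2*I**2) - 2 = 3*I**2 - 2 = -2 + 3*I**2)
F(p) = 290/9 (F(p) = (-2 + 3*(-2)**2)*(29/9) = (-2 + 3*4)*(29/9) = (-2 + 12)*(29/9) = 10*(29/9) = 290/9)
sqrt(F(-92) - 49062) = sqrt(290/9 - 49062) = sqrt(-441268/9) = 2*I*sqrt(110317)/3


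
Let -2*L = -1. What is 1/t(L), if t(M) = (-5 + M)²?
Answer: 4/81 ≈ 0.049383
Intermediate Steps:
L = ½ (L = -½*(-1) = ½ ≈ 0.50000)
1/t(L) = 1/((-5 + ½)²) = 1/((-9/2)²) = 1/(81/4) = 4/81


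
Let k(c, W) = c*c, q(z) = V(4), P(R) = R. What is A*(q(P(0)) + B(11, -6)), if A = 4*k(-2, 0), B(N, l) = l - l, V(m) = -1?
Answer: -16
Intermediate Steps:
q(z) = -1
B(N, l) = 0
k(c, W) = c**2
A = 16 (A = 4*(-2)**2 = 4*4 = 16)
A*(q(P(0)) + B(11, -6)) = 16*(-1 + 0) = 16*(-1) = -16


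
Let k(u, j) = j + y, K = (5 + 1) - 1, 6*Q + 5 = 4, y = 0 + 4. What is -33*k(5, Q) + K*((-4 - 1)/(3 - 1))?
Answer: -139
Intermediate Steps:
y = 4
Q = -⅙ (Q = -⅚ + (⅙)*4 = -⅚ + ⅔ = -⅙ ≈ -0.16667)
K = 5 (K = 6 - 1 = 5)
k(u, j) = 4 + j (k(u, j) = j + 4 = 4 + j)
-33*k(5, Q) + K*((-4 - 1)/(3 - 1)) = -33*(4 - ⅙) + 5*((-4 - 1)/(3 - 1)) = -33*23/6 + 5*(-5/2) = -253/2 + 5*(-5*½) = -253/2 + 5*(-5/2) = -253/2 - 25/2 = -139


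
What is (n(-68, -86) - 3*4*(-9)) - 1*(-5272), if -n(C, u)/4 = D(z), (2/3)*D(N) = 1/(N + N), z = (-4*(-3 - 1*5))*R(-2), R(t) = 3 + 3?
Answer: 344319/64 ≈ 5380.0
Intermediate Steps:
R(t) = 6
z = 192 (z = -4*(-3 - 1*5)*6 = -4*(-3 - 5)*6 = -4*(-8)*6 = 32*6 = 192)
D(N) = 3/(4*N) (D(N) = 3/(2*(N + N)) = 3/(2*((2*N))) = 3*(1/(2*N))/2 = 3/(4*N))
n(C, u) = -1/64 (n(C, u) = -3/192 = -4*1/256 = -1/64)
(n(-68, -86) - 3*4*(-9)) - 1*(-5272) = (-1/64 - 3*4*(-9)) - 1*(-5272) = (-1/64 - 12*(-9)) + 5272 = (-1/64 + 108) + 5272 = 6911/64 + 5272 = 344319/64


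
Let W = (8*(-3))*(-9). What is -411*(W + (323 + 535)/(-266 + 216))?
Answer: -2043081/25 ≈ -81723.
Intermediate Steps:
W = 216 (W = -24*(-9) = 216)
-411*(W + (323 + 535)/(-266 + 216)) = -411*(216 + (323 + 535)/(-266 + 216)) = -411*(216 + 858/(-50)) = -411*(216 + 858*(-1/50)) = -411*(216 - 429/25) = -411*4971/25 = -2043081/25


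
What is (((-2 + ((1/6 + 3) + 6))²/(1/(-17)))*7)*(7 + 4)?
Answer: -2420341/36 ≈ -67232.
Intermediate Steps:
(((-2 + ((1/6 + 3) + 6))²/(1/(-17)))*7)*(7 + 4) = (((-2 + ((⅙ + 3) + 6))²/(-1/17))*7)*11 = (((-2 + (19/6 + 6))²*(-17))*7)*11 = (((-2 + 55/6)²*(-17))*7)*11 = (((43/6)²*(-17))*7)*11 = (((1849/36)*(-17))*7)*11 = -31433/36*7*11 = -220031/36*11 = -2420341/36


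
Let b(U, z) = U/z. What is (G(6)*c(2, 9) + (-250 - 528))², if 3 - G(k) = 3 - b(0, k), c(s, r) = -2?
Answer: 605284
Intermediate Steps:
G(k) = 0 (G(k) = 3 - (3 - 0/k) = 3 - (3 - 1*0) = 3 - (3 + 0) = 3 - 1*3 = 3 - 3 = 0)
(G(6)*c(2, 9) + (-250 - 528))² = (0*(-2) + (-250 - 528))² = (0 - 778)² = (-778)² = 605284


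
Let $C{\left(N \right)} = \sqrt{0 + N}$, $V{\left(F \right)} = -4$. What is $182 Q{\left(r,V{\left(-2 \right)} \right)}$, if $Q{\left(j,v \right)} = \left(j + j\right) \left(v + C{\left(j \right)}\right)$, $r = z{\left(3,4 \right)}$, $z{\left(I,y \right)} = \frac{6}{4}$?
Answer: $-2184 + 273 \sqrt{6} \approx -1515.3$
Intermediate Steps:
$C{\left(N \right)} = \sqrt{N}$
$z{\left(I,y \right)} = \frac{3}{2}$ ($z{\left(I,y \right)} = 6 \cdot \frac{1}{4} = \frac{3}{2}$)
$r = \frac{3}{2} \approx 1.5$
$Q{\left(j,v \right)} = 2 j \left(v + \sqrt{j}\right)$ ($Q{\left(j,v \right)} = \left(j + j\right) \left(v + \sqrt{j}\right) = 2 j \left(v + \sqrt{j}\right)$)
$182 Q{\left(r,V{\left(-2 \right)} \right)} = 182 \cdot 2 \cdot \frac{3}{2} \left(-4 + \sqrt{\frac{3}{2}}\right) = 182 \cdot 2 \cdot \frac{3}{2} \left(-4 + \frac{\sqrt{6}}{2}\right) = 182 \left(-12 + \frac{3 \sqrt{6}}{2}\right) = -2184 + 273 \sqrt{6}$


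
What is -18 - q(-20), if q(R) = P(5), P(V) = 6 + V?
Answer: -29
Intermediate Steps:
q(R) = 11 (q(R) = 6 + 5 = 11)
-18 - q(-20) = -18 - 1*11 = -18 - 11 = -29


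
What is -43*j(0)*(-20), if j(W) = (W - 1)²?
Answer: 860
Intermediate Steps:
j(W) = (-1 + W)²
-43*j(0)*(-20) = -43*(-1 + 0)²*(-20) = -43*(-1)²*(-20) = -43*1*(-20) = -43*(-20) = 860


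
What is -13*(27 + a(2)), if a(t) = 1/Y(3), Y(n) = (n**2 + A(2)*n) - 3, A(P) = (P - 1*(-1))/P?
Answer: -7397/21 ≈ -352.24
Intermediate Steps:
A(P) = (1 + P)/P (A(P) = (P + 1)/P = (1 + P)/P)
Y(n) = -3 + n**2 + 3*n/2 (Y(n) = (n**2 + ((1 + 2)/2)*n) - 3 = (n**2 + ((1/2)*3)*n) - 3 = (n**2 + 3*n/2) - 3 = -3 + n**2 + 3*n/2)
a(t) = 2/21 (a(t) = 1/(-3 + 3**2 + (3/2)*3) = 1/(-3 + 9 + 9/2) = 1/(21/2) = 2/21)
-13*(27 + a(2)) = -13*(27 + 2/21) = -13*569/21 = -7397/21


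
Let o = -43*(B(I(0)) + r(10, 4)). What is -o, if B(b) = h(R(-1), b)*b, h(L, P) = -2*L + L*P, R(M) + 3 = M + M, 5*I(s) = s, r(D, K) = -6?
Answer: -258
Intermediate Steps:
I(s) = s/5
R(M) = -3 + 2*M (R(M) = -3 + (M + M) = -3 + 2*M)
B(b) = b*(10 - 5*b) (B(b) = ((-3 + 2*(-1))*(-2 + b))*b = ((-3 - 2)*(-2 + b))*b = (-5*(-2 + b))*b = (10 - 5*b)*b = b*(10 - 5*b))
o = 258 (o = -43*(5*((1/5)*0)*(2 - 0/5) - 6) = -43*(5*0*(2 - 1*0) - 6) = -43*(5*0*(2 + 0) - 6) = -43*(5*0*2 - 6) = -43*(0 - 6) = -43*(-6) = 258)
-o = -1*258 = -258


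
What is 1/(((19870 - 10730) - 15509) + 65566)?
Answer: 1/59197 ≈ 1.6893e-5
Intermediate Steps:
1/(((19870 - 10730) - 15509) + 65566) = 1/((9140 - 15509) + 65566) = 1/(-6369 + 65566) = 1/59197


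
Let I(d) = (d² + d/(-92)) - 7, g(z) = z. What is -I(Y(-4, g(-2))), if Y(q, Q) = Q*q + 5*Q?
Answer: 137/46 ≈ 2.9783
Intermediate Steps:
Y(q, Q) = 5*Q + Q*q
I(d) = -7 + d² - d/92 (I(d) = (d² - d/92) - 7 = -7 + d² - d/92)
-I(Y(-4, g(-2))) = -(-7 + (-2*(5 - 4))² - (-1)*(5 - 4)/46) = -(-7 + (-2*1)² - (-1)/46) = -(-7 + (-2)² - 1/92*(-2)) = -(-7 + 4 + 1/46) = -1*(-137/46) = 137/46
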